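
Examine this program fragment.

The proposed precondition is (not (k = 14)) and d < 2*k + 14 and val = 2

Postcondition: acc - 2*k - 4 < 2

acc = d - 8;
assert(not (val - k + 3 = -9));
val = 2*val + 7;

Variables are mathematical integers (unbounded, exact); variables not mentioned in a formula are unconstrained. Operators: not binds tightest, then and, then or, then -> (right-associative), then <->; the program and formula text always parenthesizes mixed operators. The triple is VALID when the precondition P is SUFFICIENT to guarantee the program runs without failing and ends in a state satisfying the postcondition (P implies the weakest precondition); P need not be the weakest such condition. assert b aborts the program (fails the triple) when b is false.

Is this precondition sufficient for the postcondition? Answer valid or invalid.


Working backward. After the program, the postcondition acc - 2*k - 4 < 2 must hold; in canonical form it is acc < 2*k + 6.
Before val := 2*val + 7: acc < 2*k + 6
Before assert not (val - k + 3 = -9): (not (val = k - 12)) and acc < 2*k + 6
Before acc := d - 8: (not (val = k - 12)) and d < 2*k + 14
The weakest precondition is (not (val = k - 12)) and d < 2*k + 14.
Check whether (not (k = 14)) and d < 2*k + 14 and val = 2 implies it.
Every state satisfying the precondition satisfies the weakest precondition: the implication holds.
Answer: valid


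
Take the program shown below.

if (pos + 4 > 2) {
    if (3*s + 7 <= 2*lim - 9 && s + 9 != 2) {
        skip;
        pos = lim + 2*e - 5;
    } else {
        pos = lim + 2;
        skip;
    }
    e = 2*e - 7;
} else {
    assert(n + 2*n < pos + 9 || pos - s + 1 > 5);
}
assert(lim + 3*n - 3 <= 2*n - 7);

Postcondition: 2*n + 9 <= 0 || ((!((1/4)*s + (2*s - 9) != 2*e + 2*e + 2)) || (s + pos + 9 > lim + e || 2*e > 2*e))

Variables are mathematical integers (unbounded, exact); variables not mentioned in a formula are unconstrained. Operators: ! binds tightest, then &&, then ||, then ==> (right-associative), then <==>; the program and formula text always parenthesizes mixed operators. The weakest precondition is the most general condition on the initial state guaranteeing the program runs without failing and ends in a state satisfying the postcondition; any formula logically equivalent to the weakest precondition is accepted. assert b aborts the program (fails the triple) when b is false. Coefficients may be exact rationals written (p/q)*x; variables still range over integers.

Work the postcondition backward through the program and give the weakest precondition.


Working backward. After the program, the postcondition 2*n + 9 <= 0 || ((!((1/4)*s + (2*s - 9) != 2*e + 2*e + 2)) || (s + pos + 9 > lim + e || 2*e > 2*e)) must hold; in canonical form it is 2*n <= -9 || (!((9/4)*s != 4*e + 11)) || pos + s > e + lim - 9.
Before assert lim + 3*n - 3 <= 2*n - 7: lim + n <= -4 && (2*n <= -9 || (!((9/4)*s != 4*e + 11)) || pos + s > e + lim - 9)
Then branch requires ((3*s <= 2*lim - 16 && s != -7) ==> (lim + n <= -4 && (2*n <= -9 || (!((9/4)*s != 8*e - 17)) || s > -11))) && ((!(3*s <= 2*lim - 16 && s != -7)) ==> (lim + n <= -4 && (2*n <= -9 || (!((9/4)*s != 8*e - 17)) || s > 2*e - 18))); else branch requires (3*n < pos + 9 || pos > s + 4) && lim + n <= -4 && (2*n <= -9 || (!((9/4)*s != 4*e + 11)) || pos + s > e + lim - 9).
Before the if: (pos > -2 ==> (((3*s <= 2*lim - 16 && s != -7) ==> (lim + n <= -4 && (2*n <= -9 || (!((9/4)*s != 8*e - 17)) || s > -11))) && ((!(3*s <= 2*lim - 16 && s != -7)) ==> (lim + n <= -4 && (2*n <= -9 || (!((9/4)*s != 8*e - 17)) || s > 2*e - 18))))) && ((!(pos > -2)) ==> ((3*n < pos + 9 || pos > s + 4) && lim + n <= -4 && (2*n <= -9 || (!((9/4)*s != 4*e + 11)) || pos + s > e + lim - 9)))
Answer: WP = (pos > -2 ==> (((3*s <= 2*lim - 16 && s != -7) ==> (lim + n <= -4 && (2*n <= -9 || (!((9/4)*s != 8*e - 17)) || s > -11))) && ((!(3*s <= 2*lim - 16 && s != -7)) ==> (lim + n <= -4 && (2*n <= -9 || (!((9/4)*s != 8*e - 17)) || s > 2*e - 18))))) && ((!(pos > -2)) ==> ((3*n < pos + 9 || pos > s + 4) && lim + n <= -4 && (2*n <= -9 || (!((9/4)*s != 4*e + 11)) || pos + s > e + lim - 9)))


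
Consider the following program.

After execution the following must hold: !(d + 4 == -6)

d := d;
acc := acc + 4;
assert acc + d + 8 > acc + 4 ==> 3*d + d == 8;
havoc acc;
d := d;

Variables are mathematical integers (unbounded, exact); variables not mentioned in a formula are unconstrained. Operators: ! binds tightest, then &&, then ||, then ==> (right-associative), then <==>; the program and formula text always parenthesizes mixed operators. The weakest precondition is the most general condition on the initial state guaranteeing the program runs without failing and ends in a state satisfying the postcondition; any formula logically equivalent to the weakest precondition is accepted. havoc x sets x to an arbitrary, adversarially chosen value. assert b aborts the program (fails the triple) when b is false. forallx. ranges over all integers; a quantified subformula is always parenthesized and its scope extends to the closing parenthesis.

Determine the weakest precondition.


Working backward. After the program, the postcondition !(d + 4 == -6) must hold; in canonical form it is !(d == -10).
Before d := d: !(d == -10)
Before havoc acc: !(d == -10)
Before assert acc + d + 8 > acc + 4 ==> 3*d + d == 8: (d > -4 ==> 4*d == 8) && (!(d == -10))
Before acc := acc + 4: (d > -4 ==> 4*d == 8) && (!(d == -10))
Before d := d: (d > -4 ==> 4*d == 8) && (!(d == -10))
Answer: WP = (d > -4 ==> 4*d == 8) && (!(d == -10))


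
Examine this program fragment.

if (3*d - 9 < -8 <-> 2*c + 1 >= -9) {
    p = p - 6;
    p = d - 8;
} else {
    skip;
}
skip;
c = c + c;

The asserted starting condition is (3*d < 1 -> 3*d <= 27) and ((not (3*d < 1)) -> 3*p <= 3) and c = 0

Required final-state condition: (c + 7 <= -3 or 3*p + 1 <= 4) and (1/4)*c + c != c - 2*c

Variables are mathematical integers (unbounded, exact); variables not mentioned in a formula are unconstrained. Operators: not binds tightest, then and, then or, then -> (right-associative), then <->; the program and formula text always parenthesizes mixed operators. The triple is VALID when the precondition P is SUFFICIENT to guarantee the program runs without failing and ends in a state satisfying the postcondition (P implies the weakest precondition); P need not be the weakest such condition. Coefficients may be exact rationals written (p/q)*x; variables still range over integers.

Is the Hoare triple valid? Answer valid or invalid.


Working backward. After the program, the postcondition (c + 7 <= -3 or 3*p + 1 <= 4) and (1/4)*c + c != c - 2*c must hold; in canonical form it is (c <= -10 or 3*p <= 3) and (9/4)*c != 0.
Before c := c + c: (2*c <= -10 or 3*p <= 3) and (9/2)*c != 0
Before skip: (2*c <= -10 or 3*p <= 3) and (9/2)*c != 0
Then branch requires (2*c <= -10 or 3*d <= 27) and (9/2)*c != 0; else branch requires (2*c <= -10 or 3*p <= 3) and (9/2)*c != 0.
Before the if: ((3*d < 1 <-> 2*c >= -10) -> ((2*c <= -10 or 3*d <= 27) and (9/2)*c != 0)) and ((not (3*d < 1 <-> 2*c >= -10)) -> ((2*c <= -10 or 3*p <= 3) and (9/2)*c != 0))
The weakest precondition is ((3*d < 1 <-> 2*c >= -10) -> ((2*c <= -10 or 3*d <= 27) and (9/2)*c != 0)) and ((not (3*d < 1 <-> 2*c >= -10)) -> ((2*c <= -10 or 3*p <= 3) and (9/2)*c != 0)).
Check whether (3*d < 1 -> 3*d <= 27) and ((not (3*d < 1)) -> 3*p <= 3) and c = 0 implies it.
Countermodel: at the initial state c = 0, d = 10, p = 1, the precondition holds but the weakest precondition fails.
Answer: invalid


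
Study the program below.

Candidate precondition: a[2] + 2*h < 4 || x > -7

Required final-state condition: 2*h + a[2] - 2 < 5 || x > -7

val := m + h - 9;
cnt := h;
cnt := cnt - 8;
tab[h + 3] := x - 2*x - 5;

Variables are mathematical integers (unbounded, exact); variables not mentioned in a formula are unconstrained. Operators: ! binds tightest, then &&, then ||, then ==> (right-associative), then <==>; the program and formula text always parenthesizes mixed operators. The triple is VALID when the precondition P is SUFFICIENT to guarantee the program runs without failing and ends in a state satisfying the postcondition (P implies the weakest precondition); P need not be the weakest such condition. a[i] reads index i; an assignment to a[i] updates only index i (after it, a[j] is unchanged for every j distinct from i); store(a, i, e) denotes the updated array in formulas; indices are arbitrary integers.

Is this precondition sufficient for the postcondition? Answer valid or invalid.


Working backward. After the program, the postcondition 2*h + a[2] - 2 < 5 || x > -7 must hold; in canonical form it is a[2] + 2*h < 7 || x > -7.
Before tab[h + 3] := x - 2*x - 5: a[2] + 2*h < 7 || x > -7
Before cnt := cnt - 8: a[2] + 2*h < 7 || x > -7
Before cnt := h: a[2] + 2*h < 7 || x > -7
Before val := m + h - 9: a[2] + 2*h < 7 || x > -7
The weakest precondition is a[2] + 2*h < 7 || x > -7.
Check whether a[2] + 2*h < 4 || x > -7 implies it.
Every state satisfying the precondition satisfies the weakest precondition: the implication holds.
Answer: valid


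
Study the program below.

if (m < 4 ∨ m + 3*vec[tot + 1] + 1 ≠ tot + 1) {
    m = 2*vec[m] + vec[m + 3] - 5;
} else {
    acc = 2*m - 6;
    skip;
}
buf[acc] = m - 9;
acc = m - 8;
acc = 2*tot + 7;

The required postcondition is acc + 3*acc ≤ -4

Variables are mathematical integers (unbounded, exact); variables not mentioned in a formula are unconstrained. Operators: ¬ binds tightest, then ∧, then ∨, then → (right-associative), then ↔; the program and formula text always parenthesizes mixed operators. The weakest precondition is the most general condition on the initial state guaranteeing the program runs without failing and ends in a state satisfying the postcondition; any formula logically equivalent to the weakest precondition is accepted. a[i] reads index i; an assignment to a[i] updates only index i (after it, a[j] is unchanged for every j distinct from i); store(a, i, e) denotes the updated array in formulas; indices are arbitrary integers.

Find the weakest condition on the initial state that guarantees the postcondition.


Working backward. After the program, the postcondition acc + 3*acc ≤ -4 must hold; in canonical form it is 4*acc ≤ -4.
Before acc := 2*tot + 7: 8*tot ≤ -32
Before acc := m - 8: 8*tot ≤ -32
Before buf[acc] := m - 9: 8*tot ≤ -32
Then branch requires 8*tot ≤ -32; else branch requires 8*tot ≤ -32.
Before the if: ((m < 4 ∨ 3*vec[tot + 1] + m ≠ tot) → 8*tot ≤ -32) ∧ ((¬(m < 4 ∨ 3*vec[tot + 1] + m ≠ tot)) → 8*tot ≤ -32)
Answer: WP = ((m < 4 ∨ 3*vec[tot + 1] + m ≠ tot) → 8*tot ≤ -32) ∧ ((¬(m < 4 ∨ 3*vec[tot + 1] + m ≠ tot)) → 8*tot ≤ -32)


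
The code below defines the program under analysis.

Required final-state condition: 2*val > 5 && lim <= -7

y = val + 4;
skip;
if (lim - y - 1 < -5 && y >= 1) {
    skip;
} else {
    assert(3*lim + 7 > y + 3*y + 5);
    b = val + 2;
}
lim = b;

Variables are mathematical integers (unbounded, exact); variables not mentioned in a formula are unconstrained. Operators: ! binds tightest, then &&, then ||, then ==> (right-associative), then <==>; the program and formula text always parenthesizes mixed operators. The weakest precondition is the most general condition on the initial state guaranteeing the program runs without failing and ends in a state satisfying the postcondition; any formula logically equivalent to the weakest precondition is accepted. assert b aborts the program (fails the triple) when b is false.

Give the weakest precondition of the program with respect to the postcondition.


Working backward. After the program, 2*val > 5 && lim <= -7 must hold.
Before lim := b: 2*val > 5 && b <= -7
Then branch requires 2*val > 5 && b <= -7; else branch requires 3*lim > 4*y - 2 && 2*val > 5 && val <= -9.
Before the if: ((lim < y - 4 && y >= 1) ==> (2*val > 5 && b <= -7)) && ((!(lim < y - 4 && y >= 1)) ==> (3*lim > 4*y - 2 && 2*val > 5 && val <= -9))
Before skip: ((lim < y - 4 && y >= 1) ==> (2*val > 5 && b <= -7)) && ((!(lim < y - 4 && y >= 1)) ==> (3*lim > 4*y - 2 && 2*val > 5 && val <= -9))
Before y := val + 4: ((lim < val && val >= -3) ==> (2*val > 5 && b <= -7)) && ((!(lim < val && val >= -3)) ==> (3*lim > 4*val + 14 && 2*val > 5 && val <= -9))
Answer: WP = ((lim < val && val >= -3) ==> (2*val > 5 && b <= -7)) && ((!(lim < val && val >= -3)) ==> (3*lim > 4*val + 14 && 2*val > 5 && val <= -9))


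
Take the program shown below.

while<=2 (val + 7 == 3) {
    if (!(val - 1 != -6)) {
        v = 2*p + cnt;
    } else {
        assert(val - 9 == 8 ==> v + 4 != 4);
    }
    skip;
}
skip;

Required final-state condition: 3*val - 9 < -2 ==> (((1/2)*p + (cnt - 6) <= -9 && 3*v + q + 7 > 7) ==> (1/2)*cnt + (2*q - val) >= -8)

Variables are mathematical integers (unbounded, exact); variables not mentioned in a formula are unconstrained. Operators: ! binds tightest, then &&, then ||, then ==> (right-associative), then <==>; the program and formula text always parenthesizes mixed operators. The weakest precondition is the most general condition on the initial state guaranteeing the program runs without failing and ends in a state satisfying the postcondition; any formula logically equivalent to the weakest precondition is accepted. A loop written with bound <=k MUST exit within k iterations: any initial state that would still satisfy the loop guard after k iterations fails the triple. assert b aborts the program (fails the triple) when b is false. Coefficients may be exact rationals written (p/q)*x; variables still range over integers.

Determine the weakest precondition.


Working backward. After the program, the postcondition 3*val - 9 < -2 ==> (((1/2)*p + (cnt - 6) <= -9 && 3*v + q + 7 > 7) ==> (1/2)*cnt + (2*q - val) >= -8) must hold; in canonical form it is 3*val < 7 ==> ((cnt + (1/2)*p <= -3 && q + 3*v > 0) ==> (1/2)*cnt + 2*q >= val - 8).
Before skip: 3*val < 7 ==> ((cnt + (1/2)*p <= -3 && q + 3*v > 0) ==> (1/2)*cnt + 2*q >= val - 8)
Before the loop (bound <=2), unroll the exhaustion recursion (WP_0 = exit-now case; WP_j = one more guarded iteration, up to j = 2):
  WP_0: (!(val == -4)) && (3*val < 7 ==> ((cnt + (1/2)*p <= -3 && q + 3*v > 0) ==> (1/2)*cnt + 2*q >= val - 8))
  WP_1: (val == -4 ==> (((!(val != -5)) ==> ((!(val == -4)) && (3*val < 7 ==> ((cnt + (1/2)*p <= -3 && 3*cnt + 6*p + q > 0) ==> (1/2)*cnt + 2*q >= val - 8)))) && (val != -5 ==> ((val == 17 ==> v != 0) && (!(val == -4)) && (3*val < 7 ==> ((cnt + (1/2)*p <= -3 && q + 3*v > 0) ==> (1/2)*cnt + 2*q >= val - 8)))))) && ((!(val == -4)) ==> (3*val < 7 ==> ((cnt + (1/2)*p <= -3 && q + 3*v > 0) ==> (1/2)*cnt + 2*q >= val - 8)))
  WP_2: (val == -4 ==> (((!(val != -5)) ==> ((val == -4 ==> (((!(val != -5)) ==> ((!(val == -4)) && (3*val < 7 ==> ((cnt + (1/2)*p <= -3 && 3*cnt + 6*p + q > 0) ==> (1/2)*cnt + 2*q >= val - 8)))) && (val != -5 ==> ((val == 17 ==> cnt + 2*p != 0) && (!(val == -4)) && (3*val < 7 ==> ((cnt + (1/2)*p <= -3 && 3*cnt + 6*p + q > 0) ==> (1/2)*cnt + 2*q >= val - 8)))))) && ((!(val == -4)) ==> (3*val < 7 ==> ((cnt + (1/2)*p <= -3 && 3*cnt + 6*p + q > 0) ==> (1/2)*cnt + 2*q >= val - 8))))) && (val != -5 ==> ((val == 17 ==> v != 0) && (val == -4 ==> (((!(val != -5)) ==> ((!(val == -4)) && (3*val < 7 ==> ((cnt + (1/2)*p <= -3 && 3*cnt + 6*p + q > 0) ==> (1/2)*cnt + 2*q >= val - 8)))) && (val != -5 ==> ((val == 17 ==> v != 0) && (!(val == -4)) && (3*val < 7 ==> ((cnt + (1/2)*p <= -3 && q + 3*v > 0) ==> (1/2)*cnt + 2*q >= val - 8)))))) && ((!(val == -4)) ==> (3*val < 7 ==> ((cnt + (1/2)*p <= -3 && q + 3*v > 0) ==> (1/2)*cnt + 2*q >= val - 8))))))) && ((!(val == -4)) ==> (3*val < 7 ==> ((cnt + (1/2)*p <= -3 && q + 3*v > 0) ==> (1/2)*cnt + 2*q >= val - 8)))
So before the loop: (val == -4 ==> (((!(val != -5)) ==> ((val == -4 ==> (((!(val != -5)) ==> ((!(val == -4)) && (3*val < 7 ==> ((cnt + (1/2)*p <= -3 && 3*cnt + 6*p + q > 0) ==> (1/2)*cnt + 2*q >= val - 8)))) && (val != -5 ==> ((val == 17 ==> cnt + 2*p != 0) && (!(val == -4)) && (3*val < 7 ==> ((cnt + (1/2)*p <= -3 && 3*cnt + 6*p + q > 0) ==> (1/2)*cnt + 2*q >= val - 8)))))) && ((!(val == -4)) ==> (3*val < 7 ==> ((cnt + (1/2)*p <= -3 && 3*cnt + 6*p + q > 0) ==> (1/2)*cnt + 2*q >= val - 8))))) && (val != -5 ==> ((val == 17 ==> v != 0) && (val == -4 ==> (((!(val != -5)) ==> ((!(val == -4)) && (3*val < 7 ==> ((cnt + (1/2)*p <= -3 && 3*cnt + 6*p + q > 0) ==> (1/2)*cnt + 2*q >= val - 8)))) && (val != -5 ==> ((val == 17 ==> v != 0) && (!(val == -4)) && (3*val < 7 ==> ((cnt + (1/2)*p <= -3 && q + 3*v > 0) ==> (1/2)*cnt + 2*q >= val - 8)))))) && ((!(val == -4)) ==> (3*val < 7 ==> ((cnt + (1/2)*p <= -3 && q + 3*v > 0) ==> (1/2)*cnt + 2*q >= val - 8))))))) && ((!(val == -4)) ==> (3*val < 7 ==> ((cnt + (1/2)*p <= -3 && q + 3*v > 0) ==> (1/2)*cnt + 2*q >= val - 8)))
Answer: WP = (val == -4 ==> (((!(val != -5)) ==> ((val == -4 ==> (((!(val != -5)) ==> ((!(val == -4)) && (3*val < 7 ==> ((cnt + (1/2)*p <= -3 && 3*cnt + 6*p + q > 0) ==> (1/2)*cnt + 2*q >= val - 8)))) && (val != -5 ==> ((val == 17 ==> cnt + 2*p != 0) && (!(val == -4)) && (3*val < 7 ==> ((cnt + (1/2)*p <= -3 && 3*cnt + 6*p + q > 0) ==> (1/2)*cnt + 2*q >= val - 8)))))) && ((!(val == -4)) ==> (3*val < 7 ==> ((cnt + (1/2)*p <= -3 && 3*cnt + 6*p + q > 0) ==> (1/2)*cnt + 2*q >= val - 8))))) && (val != -5 ==> ((val == 17 ==> v != 0) && (val == -4 ==> (((!(val != -5)) ==> ((!(val == -4)) && (3*val < 7 ==> ((cnt + (1/2)*p <= -3 && 3*cnt + 6*p + q > 0) ==> (1/2)*cnt + 2*q >= val - 8)))) && (val != -5 ==> ((val == 17 ==> v != 0) && (!(val == -4)) && (3*val < 7 ==> ((cnt + (1/2)*p <= -3 && q + 3*v > 0) ==> (1/2)*cnt + 2*q >= val - 8)))))) && ((!(val == -4)) ==> (3*val < 7 ==> ((cnt + (1/2)*p <= -3 && q + 3*v > 0) ==> (1/2)*cnt + 2*q >= val - 8))))))) && ((!(val == -4)) ==> (3*val < 7 ==> ((cnt + (1/2)*p <= -3 && q + 3*v > 0) ==> (1/2)*cnt + 2*q >= val - 8)))


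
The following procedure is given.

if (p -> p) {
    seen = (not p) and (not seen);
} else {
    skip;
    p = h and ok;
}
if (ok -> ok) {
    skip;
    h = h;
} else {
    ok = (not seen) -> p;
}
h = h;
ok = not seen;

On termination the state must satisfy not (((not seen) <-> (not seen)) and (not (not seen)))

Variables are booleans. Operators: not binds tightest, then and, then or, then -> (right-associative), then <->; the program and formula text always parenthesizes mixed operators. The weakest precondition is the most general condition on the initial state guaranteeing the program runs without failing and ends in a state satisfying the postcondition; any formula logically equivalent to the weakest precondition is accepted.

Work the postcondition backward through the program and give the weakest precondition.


Working backward. After the program, the postcondition not (((not seen) <-> (not seen)) and (not (not seen))) must hold; in canonical form it is not seen.
Before ok := not seen: not seen
Before h := h: not seen
Then branch requires not seen; else branch requires not seen.
Before the if: not seen
Then branch requires not ((not p) and (not seen)); else branch requires not seen.
Before the if: not ((not p) and (not seen))
Answer: WP = not ((not p) and (not seen))


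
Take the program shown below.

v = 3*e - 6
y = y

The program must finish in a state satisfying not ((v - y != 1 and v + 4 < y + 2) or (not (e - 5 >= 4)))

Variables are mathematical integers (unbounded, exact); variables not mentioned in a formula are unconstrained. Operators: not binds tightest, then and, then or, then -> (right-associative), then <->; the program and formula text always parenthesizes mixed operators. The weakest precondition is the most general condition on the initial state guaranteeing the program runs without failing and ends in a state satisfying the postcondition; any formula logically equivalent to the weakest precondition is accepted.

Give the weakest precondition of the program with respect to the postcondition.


Working backward. After the program, the postcondition not ((v - y != 1 and v + 4 < y + 2) or (not (e - 5 >= 4))) must hold; in canonical form it is not ((v != y + 1 and v < y - 2) or (not (e >= 9))).
Before y := y: not ((v != y + 1 and v < y - 2) or (not (e >= 9)))
Before v := 3*e - 6: not ((3*e != y + 7 and 3*e < y + 4) or (not (e >= 9)))
Answer: WP = not ((3*e != y + 7 and 3*e < y + 4) or (not (e >= 9)))


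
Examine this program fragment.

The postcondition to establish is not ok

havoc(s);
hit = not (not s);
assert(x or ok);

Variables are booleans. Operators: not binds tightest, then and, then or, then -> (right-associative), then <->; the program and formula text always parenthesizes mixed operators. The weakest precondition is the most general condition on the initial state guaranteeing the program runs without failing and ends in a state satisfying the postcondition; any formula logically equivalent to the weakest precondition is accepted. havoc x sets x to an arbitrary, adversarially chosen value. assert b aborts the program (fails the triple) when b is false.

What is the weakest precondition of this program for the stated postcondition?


Working backward. After the program, not ok must hold.
Before assert x or ok: (x or ok) and (not ok)
Before hit := not (not s): (x or ok) and (not ok)
Before havoc s: (x or ok) and (not ok)
Answer: WP = (x or ok) and (not ok)


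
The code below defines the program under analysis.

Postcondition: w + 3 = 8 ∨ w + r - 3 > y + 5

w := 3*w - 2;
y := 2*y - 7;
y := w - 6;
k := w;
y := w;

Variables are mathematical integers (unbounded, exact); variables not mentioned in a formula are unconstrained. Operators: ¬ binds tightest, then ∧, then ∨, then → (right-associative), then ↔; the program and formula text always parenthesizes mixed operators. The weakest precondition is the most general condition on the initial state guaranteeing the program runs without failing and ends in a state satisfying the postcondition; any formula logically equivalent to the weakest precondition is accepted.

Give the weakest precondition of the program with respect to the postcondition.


Working backward. After the program, the postcondition w + 3 = 8 ∨ w + r - 3 > y + 5 must hold; in canonical form it is w = 5 ∨ r + w > y + 8.
Before y := w: w = 5 ∨ r > 8
Before k := w: w = 5 ∨ r > 8
Before y := w - 6: w = 5 ∨ r > 8
Before y := 2*y - 7: w = 5 ∨ r > 8
Before w := 3*w - 2: 3*w = 7 ∨ r > 8
Answer: WP = 3*w = 7 ∨ r > 8


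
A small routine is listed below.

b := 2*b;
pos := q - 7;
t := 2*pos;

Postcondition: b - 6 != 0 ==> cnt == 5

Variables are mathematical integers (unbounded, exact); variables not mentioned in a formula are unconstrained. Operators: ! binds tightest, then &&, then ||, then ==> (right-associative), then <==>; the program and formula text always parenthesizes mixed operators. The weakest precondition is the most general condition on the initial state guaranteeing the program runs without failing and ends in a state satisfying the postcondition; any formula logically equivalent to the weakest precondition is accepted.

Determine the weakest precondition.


Working backward. After the program, the postcondition b - 6 != 0 ==> cnt == 5 must hold; in canonical form it is b != 6 ==> cnt == 5.
Before t := 2*pos: b != 6 ==> cnt == 5
Before pos := q - 7: b != 6 ==> cnt == 5
Before b := 2*b: 2*b != 6 ==> cnt == 5
Answer: WP = 2*b != 6 ==> cnt == 5


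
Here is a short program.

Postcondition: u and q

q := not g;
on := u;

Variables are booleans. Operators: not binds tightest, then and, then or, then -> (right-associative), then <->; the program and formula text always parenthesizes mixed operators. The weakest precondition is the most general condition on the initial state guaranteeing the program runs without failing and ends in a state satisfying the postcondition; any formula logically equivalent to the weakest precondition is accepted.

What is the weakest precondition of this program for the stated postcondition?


Working backward. After the program, u and q must hold.
Before on := u: u and q
Before q := not g: u and (not g)
Answer: WP = u and (not g)


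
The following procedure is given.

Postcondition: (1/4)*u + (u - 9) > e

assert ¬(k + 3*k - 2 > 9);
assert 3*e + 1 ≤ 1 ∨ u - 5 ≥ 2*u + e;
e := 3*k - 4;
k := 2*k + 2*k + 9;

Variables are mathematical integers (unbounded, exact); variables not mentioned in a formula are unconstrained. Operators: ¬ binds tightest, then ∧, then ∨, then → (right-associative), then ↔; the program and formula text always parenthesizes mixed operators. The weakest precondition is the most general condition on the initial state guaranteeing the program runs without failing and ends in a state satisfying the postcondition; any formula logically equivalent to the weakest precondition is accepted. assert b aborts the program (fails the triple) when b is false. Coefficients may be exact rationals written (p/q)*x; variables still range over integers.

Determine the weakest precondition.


Working backward. After the program, the postcondition (1/4)*u + (u - 9) > e must hold; in canonical form it is (5/4)*u > e + 9.
Before k := 2*k + 2*k + 9: (5/4)*u > e + 9
Before e := 3*k - 4: (5/4)*u > 3*k + 5
Before assert 3*e + 1 ≤ 1 ∨ u - 5 ≥ 2*u + e: (3*e ≤ 0 ∨ e + u ≤ -5) ∧ (5/4)*u > 3*k + 5
Before assert ¬(k + 3*k - 2 > 9): (¬(4*k > 11)) ∧ (3*e ≤ 0 ∨ e + u ≤ -5) ∧ (5/4)*u > 3*k + 5
Answer: WP = (¬(4*k > 11)) ∧ (3*e ≤ 0 ∨ e + u ≤ -5) ∧ (5/4)*u > 3*k + 5


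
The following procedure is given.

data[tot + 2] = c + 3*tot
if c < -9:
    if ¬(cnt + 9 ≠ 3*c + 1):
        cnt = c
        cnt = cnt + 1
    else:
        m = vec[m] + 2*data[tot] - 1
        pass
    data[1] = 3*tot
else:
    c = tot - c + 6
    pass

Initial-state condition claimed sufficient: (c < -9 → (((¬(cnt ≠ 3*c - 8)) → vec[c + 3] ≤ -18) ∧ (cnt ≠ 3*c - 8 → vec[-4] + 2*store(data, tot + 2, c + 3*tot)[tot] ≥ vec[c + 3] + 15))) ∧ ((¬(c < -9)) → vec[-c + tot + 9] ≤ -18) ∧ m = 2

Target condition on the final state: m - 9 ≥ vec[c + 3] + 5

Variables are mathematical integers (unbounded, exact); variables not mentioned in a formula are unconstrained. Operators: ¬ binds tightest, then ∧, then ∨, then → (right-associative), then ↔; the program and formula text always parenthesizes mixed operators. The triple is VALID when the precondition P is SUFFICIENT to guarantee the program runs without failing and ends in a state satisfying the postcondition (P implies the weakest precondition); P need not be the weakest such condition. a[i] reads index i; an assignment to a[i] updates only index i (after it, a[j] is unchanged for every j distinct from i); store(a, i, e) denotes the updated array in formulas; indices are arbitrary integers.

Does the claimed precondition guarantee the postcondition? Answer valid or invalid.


Working backward. After the program, the postcondition m - 9 ≥ vec[c + 3] + 5 must hold; in canonical form it is m ≥ vec[c + 3] + 14.
Then branch requires ((¬(cnt ≠ 3*c - 8)) → m ≥ vec[c + 3] + 14) ∧ (cnt ≠ 3*c - 8 → 2*data[tot] + vec[m] ≥ vec[c + 3] + 15); else branch requires m ≥ vec[-c + tot + 9] + 14.
Before the if: (c < -9 → (((¬(cnt ≠ 3*c - 8)) → m ≥ vec[c + 3] + 14) ∧ (cnt ≠ 3*c - 8 → 2*data[tot] + vec[m] ≥ vec[c + 3] + 15))) ∧ ((¬(c < -9)) → m ≥ vec[-c + tot + 9] + 14)
Before data[tot + 2] := c + 3*tot: (c < -9 → (((¬(cnt ≠ 3*c - 8)) → m ≥ vec[c + 3] + 14) ∧ (cnt ≠ 3*c - 8 → vec[m] + 2*store(data, tot + 2, c + 3*tot)[tot] ≥ vec[c + 3] + 15))) ∧ ((¬(c < -9)) → m ≥ vec[-c + tot + 9] + 14)
The weakest precondition is (c < -9 → (((¬(cnt ≠ 3*c - 8)) → m ≥ vec[c + 3] + 14) ∧ (cnt ≠ 3*c - 8 → vec[m] + 2*store(data, tot + 2, c + 3*tot)[tot] ≥ vec[c + 3] + 15))) ∧ ((¬(c < -9)) → m ≥ vec[-c + tot + 9] + 14).
Check whether (c < -9 → (((¬(cnt ≠ 3*c - 8)) → vec[c + 3] ≤ -18) ∧ (cnt ≠ 3*c - 8 → vec[-4] + 2*store(data, tot + 2, c + 3*tot)[tot] ≥ vec[c + 3] + 15))) ∧ ((¬(c < -9)) → vec[-c + tot + 9] ≤ -18) ∧ m = 2 implies it.
Countermodel: at the initial state c = -10, cnt = -37, data = {[-19] = 0, [-17] = 0, [-7] = 0, [-4] = 0, [0] = 0, [2] = 0, elsewhere 0}, m = 2, tot = -19, vec = {[-19] = 0, [-17] = 0, [-7] = 0, [-4] = 15, [0] = 0, [2] = -7040, elsewhere 0}, the precondition holds but the weakest precondition fails.
Answer: invalid


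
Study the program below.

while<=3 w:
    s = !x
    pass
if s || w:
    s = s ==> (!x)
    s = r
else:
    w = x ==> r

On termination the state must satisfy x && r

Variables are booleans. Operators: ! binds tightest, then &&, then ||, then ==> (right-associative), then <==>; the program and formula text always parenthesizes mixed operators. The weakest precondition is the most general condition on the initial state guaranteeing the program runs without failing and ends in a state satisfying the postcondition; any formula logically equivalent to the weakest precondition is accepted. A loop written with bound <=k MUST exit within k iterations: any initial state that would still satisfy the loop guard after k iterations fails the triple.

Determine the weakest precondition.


Working backward. After the program, x && r must hold.
Then branch requires x && r; else branch requires x && r.
Before the if: ((s || w) ==> (x && r)) && ((!(s || w)) ==> (x && r))
Before the loop (bound <=3), unroll the exhaustion recursion (WP_0 = exit-now case; WP_j = one more guarded iteration, up to j = 3):
  WP_0: (!w) && ((s || w) ==> (x && r)) && ((!(s || w)) ==> (x && r))
  WP_1: (w ==> ((!w) && (((!x) || w) ==> (x && r)) && ((!((!x) || w)) ==> (x && r)))) && ((!w) ==> (((s || w) ==> (x && r)) && ((!(s || w)) ==> (x && r))))
  WP_2: (w ==> ((w ==> ((!w) && (((!x) || w) ==> (x && r)) && ((!((!x) || w)) ==> (x && r)))) && ((!w) ==> ((((!x) || w) ==> (x && r)) && ((!((!x) || w)) ==> (x && r)))))) && ((!w) ==> (((s || w) ==> (x && r)) && ((!(s || w)) ==> (x && r))))
  WP_3: (w ==> ((w ==> ((w ==> ((!w) && (((!x) || w) ==> (x && r)) && ((!((!x) || w)) ==> (x && r)))) && ((!w) ==> ((((!x) || w) ==> (x && r)) && ((!((!x) || w)) ==> (x && r)))))) && ((!w) ==> ((((!x) || w) ==> (x && r)) && ((!((!x) || w)) ==> (x && r)))))) && ((!w) ==> (((s || w) ==> (x && r)) && ((!(s || w)) ==> (x && r))))
So before the loop: (w ==> ((w ==> ((w ==> ((!w) && (((!x) || w) ==> (x && r)) && ((!((!x) || w)) ==> (x && r)))) && ((!w) ==> ((((!x) || w) ==> (x && r)) && ((!((!x) || w)) ==> (x && r)))))) && ((!w) ==> ((((!x) || w) ==> (x && r)) && ((!((!x) || w)) ==> (x && r)))))) && ((!w) ==> (((s || w) ==> (x && r)) && ((!(s || w)) ==> (x && r))))
Answer: WP = (w ==> ((w ==> ((w ==> ((!w) && (((!x) || w) ==> (x && r)) && ((!((!x) || w)) ==> (x && r)))) && ((!w) ==> ((((!x) || w) ==> (x && r)) && ((!((!x) || w)) ==> (x && r)))))) && ((!w) ==> ((((!x) || w) ==> (x && r)) && ((!((!x) || w)) ==> (x && r)))))) && ((!w) ==> (((s || w) ==> (x && r)) && ((!(s || w)) ==> (x && r))))


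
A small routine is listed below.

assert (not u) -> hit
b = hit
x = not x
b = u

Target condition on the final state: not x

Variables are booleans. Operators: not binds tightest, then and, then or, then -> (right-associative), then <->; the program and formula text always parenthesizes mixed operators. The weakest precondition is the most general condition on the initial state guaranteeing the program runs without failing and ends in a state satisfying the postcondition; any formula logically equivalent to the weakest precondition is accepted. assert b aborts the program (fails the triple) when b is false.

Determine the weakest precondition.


Working backward. After the program, not x must hold.
Before b := u: not x
Before x := not x: x
Before b := hit: x
Before assert (not u) -> hit: ((not u) -> hit) and x
Answer: WP = ((not u) -> hit) and x


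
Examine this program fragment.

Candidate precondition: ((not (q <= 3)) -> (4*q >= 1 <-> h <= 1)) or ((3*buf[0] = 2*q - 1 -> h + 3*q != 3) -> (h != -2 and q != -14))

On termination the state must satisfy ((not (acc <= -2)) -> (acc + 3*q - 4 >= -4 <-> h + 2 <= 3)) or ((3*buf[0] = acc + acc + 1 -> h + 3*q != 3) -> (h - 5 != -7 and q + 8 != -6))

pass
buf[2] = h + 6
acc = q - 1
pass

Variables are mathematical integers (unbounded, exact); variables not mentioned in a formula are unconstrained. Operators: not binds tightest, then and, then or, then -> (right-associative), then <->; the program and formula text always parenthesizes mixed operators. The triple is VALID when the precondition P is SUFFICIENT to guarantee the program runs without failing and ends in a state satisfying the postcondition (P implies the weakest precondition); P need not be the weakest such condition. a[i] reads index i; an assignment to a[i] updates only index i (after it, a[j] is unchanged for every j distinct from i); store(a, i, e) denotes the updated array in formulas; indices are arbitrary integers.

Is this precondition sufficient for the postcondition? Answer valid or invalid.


Working backward. After the program, the postcondition ((not (acc <= -2)) -> (acc + 3*q - 4 >= -4 <-> h + 2 <= 3)) or ((3*buf[0] = acc + acc + 1 -> h + 3*q != 3) -> (h - 5 != -7 and q + 8 != -6)) must hold; in canonical form it is ((not (acc <= -2)) -> (acc + 3*q >= 0 <-> h <= 1)) or ((3*buf[0] = 2*acc + 1 -> h + 3*q != 3) -> (h != -2 and q != -14)).
Before skip: ((not (acc <= -2)) -> (acc + 3*q >= 0 <-> h <= 1)) or ((3*buf[0] = 2*acc + 1 -> h + 3*q != 3) -> (h != -2 and q != -14))
Before acc := q - 1: ((not (q <= -1)) -> (4*q >= 1 <-> h <= 1)) or ((3*buf[0] = 2*q - 1 -> h + 3*q != 3) -> (h != -2 and q != -14))
Before buf[2] := h + 6: ((not (q <= -1)) -> (4*q >= 1 <-> h <= 1)) or ((3*buf[0] = 2*q - 1 -> h + 3*q != 3) -> (h != -2 and q != -14))
Before skip: ((not (q <= -1)) -> (4*q >= 1 <-> h <= 1)) or ((3*buf[0] = 2*q - 1 -> h + 3*q != 3) -> (h != -2 and q != -14))
The weakest precondition is ((not (q <= -1)) -> (4*q >= 1 <-> h <= 1)) or ((3*buf[0] = 2*q - 1 -> h + 3*q != 3) -> (h != -2 and q != -14)).
Check whether ((not (q <= 3)) -> (4*q >= 1 <-> h <= 1)) or ((3*buf[0] = 2*q - 1 -> h + 3*q != 3) -> (h != -2 and q != -14)) implies it.
Countermodel: at the initial state buf = {[0] = 0, elsewhere 0}, h = -2, q = 0, the precondition holds but the weakest precondition fails.
Answer: invalid


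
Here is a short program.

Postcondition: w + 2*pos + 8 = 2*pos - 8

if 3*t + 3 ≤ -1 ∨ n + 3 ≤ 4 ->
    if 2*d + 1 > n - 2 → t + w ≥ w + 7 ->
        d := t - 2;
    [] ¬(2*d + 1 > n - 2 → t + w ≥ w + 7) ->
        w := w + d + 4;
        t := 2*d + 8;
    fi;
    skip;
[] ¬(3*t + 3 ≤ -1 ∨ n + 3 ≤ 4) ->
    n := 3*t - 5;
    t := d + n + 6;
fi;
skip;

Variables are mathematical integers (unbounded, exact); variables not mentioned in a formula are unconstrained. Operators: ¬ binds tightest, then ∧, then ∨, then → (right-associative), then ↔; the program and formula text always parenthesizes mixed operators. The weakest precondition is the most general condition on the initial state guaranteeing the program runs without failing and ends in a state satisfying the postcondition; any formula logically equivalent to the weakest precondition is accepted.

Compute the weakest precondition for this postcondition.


Working backward. After the program, the postcondition w + 2*pos + 8 = 2*pos - 8 must hold; in canonical form it is w = -16.
Before skip: w = -16
Then branch requires ((2*d > n - 3 → t ≥ 7) → w = -16) ∧ ((¬(2*d > n - 3 → t ≥ 7)) → d + w = -20); else branch requires w = -16.
Before the if: ((3*t ≤ -4 ∨ n ≤ 1) → (((2*d > n - 3 → t ≥ 7) → w = -16) ∧ ((¬(2*d > n - 3 → t ≥ 7)) → d + w = -20))) ∧ ((¬(3*t ≤ -4 ∨ n ≤ 1)) → w = -16)
Answer: WP = ((3*t ≤ -4 ∨ n ≤ 1) → (((2*d > n - 3 → t ≥ 7) → w = -16) ∧ ((¬(2*d > n - 3 → t ≥ 7)) → d + w = -20))) ∧ ((¬(3*t ≤ -4 ∨ n ≤ 1)) → w = -16)


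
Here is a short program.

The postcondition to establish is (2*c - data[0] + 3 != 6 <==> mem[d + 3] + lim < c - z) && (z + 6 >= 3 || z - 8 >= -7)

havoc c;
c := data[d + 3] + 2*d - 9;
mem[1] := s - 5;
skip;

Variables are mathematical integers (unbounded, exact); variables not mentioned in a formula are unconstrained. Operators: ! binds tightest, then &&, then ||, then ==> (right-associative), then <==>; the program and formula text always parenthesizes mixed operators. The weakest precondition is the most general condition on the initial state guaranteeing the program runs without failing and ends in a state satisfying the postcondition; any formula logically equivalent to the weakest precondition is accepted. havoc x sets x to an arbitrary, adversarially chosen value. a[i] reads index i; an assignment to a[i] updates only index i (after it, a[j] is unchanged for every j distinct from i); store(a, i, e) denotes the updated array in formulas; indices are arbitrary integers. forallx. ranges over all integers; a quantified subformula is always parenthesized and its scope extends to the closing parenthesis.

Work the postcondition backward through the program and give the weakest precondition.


Working backward. After the program, the postcondition (2*c - data[0] + 3 != 6 <==> mem[d + 3] + lim < c - z) && (z + 6 >= 3 || z - 8 >= -7) must hold; in canonical form it is (2*c != data[0] + 3 <==> mem[d + 3] + lim + z < c) && (z >= -3 || z >= 1).
Before skip: (2*c != data[0] + 3 <==> mem[d + 3] + lim + z < c) && (z >= -3 || z >= 1)
Before mem[1] := s - 5: (2*c != data[0] + 3 <==> store(mem, 1, s - 5)[d + 3] + lim + z < c) && (z >= -3 || z >= 1)
Before c := data[d + 3] + 2*d - 9: (2*data[d + 3] + 4*d != data[0] + 21 <==> store(mem, 1, s - 5)[d + 3] + lim + z < data[d + 3] + 2*d - 9) && (z >= -3 || z >= 1)
Before havoc c: (2*data[d + 3] + 4*d != data[0] + 21 <==> store(mem, 1, s - 5)[d + 3] + lim + z < data[d + 3] + 2*d - 9) && (z >= -3 || z >= 1)
Answer: WP = (2*data[d + 3] + 4*d != data[0] + 21 <==> store(mem, 1, s - 5)[d + 3] + lim + z < data[d + 3] + 2*d - 9) && (z >= -3 || z >= 1)


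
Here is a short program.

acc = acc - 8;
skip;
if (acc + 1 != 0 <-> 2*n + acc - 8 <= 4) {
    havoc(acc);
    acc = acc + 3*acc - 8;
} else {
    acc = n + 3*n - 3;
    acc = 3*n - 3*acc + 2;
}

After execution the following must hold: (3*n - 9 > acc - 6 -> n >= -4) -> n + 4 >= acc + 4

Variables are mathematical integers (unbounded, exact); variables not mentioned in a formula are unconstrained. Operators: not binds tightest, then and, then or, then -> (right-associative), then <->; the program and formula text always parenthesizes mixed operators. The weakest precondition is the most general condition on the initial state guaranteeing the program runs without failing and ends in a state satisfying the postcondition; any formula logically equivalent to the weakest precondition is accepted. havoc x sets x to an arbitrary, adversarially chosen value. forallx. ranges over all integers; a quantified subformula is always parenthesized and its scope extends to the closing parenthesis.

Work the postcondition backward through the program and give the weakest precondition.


Working backward. After the program, the postcondition (3*n - 9 > acc - 6 -> n >= -4) -> n + 4 >= acc + 4 must hold; in canonical form it is (3*n > acc + 3 -> n >= -4) -> n >= acc.
Then branch requires forall acc_1. ((3*n > 4*acc_1 - 5 -> n >= -4) -> n >= 4*acc_1 - 8); else branch requires (12*n > 14 -> n >= -4) -> 10*n >= 11.
Before the if: ((acc != -1 <-> acc + 2*n <= 12) -> (forall acc_1. ((3*n > 4*acc_1 - 5 -> n >= -4) -> n >= 4*acc_1 - 8))) and ((not (acc != -1 <-> acc + 2*n <= 12)) -> ((12*n > 14 -> n >= -4) -> 10*n >= 11))
Before skip: ((acc != -1 <-> acc + 2*n <= 12) -> (forall acc_1. ((3*n > 4*acc_1 - 5 -> n >= -4) -> n >= 4*acc_1 - 8))) and ((not (acc != -1 <-> acc + 2*n <= 12)) -> ((12*n > 14 -> n >= -4) -> 10*n >= 11))
Before acc := acc - 8: ((acc != 7 <-> acc + 2*n <= 20) -> (forall acc_1. ((3*n > 4*acc_1 - 5 -> n >= -4) -> n >= 4*acc_1 - 8))) and ((not (acc != 7 <-> acc + 2*n <= 20)) -> ((12*n > 14 -> n >= -4) -> 10*n >= 11))
Answer: WP = ((acc != 7 <-> acc + 2*n <= 20) -> (forall acc_1. ((3*n > 4*acc_1 - 5 -> n >= -4) -> n >= 4*acc_1 - 8))) and ((not (acc != 7 <-> acc + 2*n <= 20)) -> ((12*n > 14 -> n >= -4) -> 10*n >= 11))


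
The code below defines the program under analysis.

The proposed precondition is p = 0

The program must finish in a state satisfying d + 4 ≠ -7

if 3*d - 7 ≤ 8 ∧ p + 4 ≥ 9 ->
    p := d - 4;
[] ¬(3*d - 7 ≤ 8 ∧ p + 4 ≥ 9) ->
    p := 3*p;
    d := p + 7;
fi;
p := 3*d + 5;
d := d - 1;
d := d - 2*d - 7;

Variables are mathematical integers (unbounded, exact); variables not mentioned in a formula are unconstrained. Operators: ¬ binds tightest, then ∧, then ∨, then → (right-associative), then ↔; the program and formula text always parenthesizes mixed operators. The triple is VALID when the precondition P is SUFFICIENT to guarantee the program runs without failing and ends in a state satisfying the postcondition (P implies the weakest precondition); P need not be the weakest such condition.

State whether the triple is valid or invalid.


Working backward. After the program, the postcondition d + 4 ≠ -7 must hold; in canonical form it is d ≠ -11.
Before d := d - 2*d - 7: d ≠ 4
Before d := d - 1: d ≠ 5
Before p := 3*d + 5: d ≠ 5
Then branch requires d ≠ 5; else branch requires 3*p ≠ -2.
Before the if: ((3*d ≤ 15 ∧ p ≥ 5) → d ≠ 5) ∧ ((¬(3*d ≤ 15 ∧ p ≥ 5)) → 3*p ≠ -2)
The weakest precondition is ((3*d ≤ 15 ∧ p ≥ 5) → d ≠ 5) ∧ ((¬(3*d ≤ 15 ∧ p ≥ 5)) → 3*p ≠ -2).
Check whether p = 0 implies it.
Every state satisfying the precondition satisfies the weakest precondition: the implication holds.
Answer: valid
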